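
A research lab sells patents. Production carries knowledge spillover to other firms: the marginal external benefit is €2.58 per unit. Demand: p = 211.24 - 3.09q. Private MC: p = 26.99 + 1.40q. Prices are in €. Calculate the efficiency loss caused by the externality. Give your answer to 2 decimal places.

Market equilibrium (private): 26.99 + 1.40q = 211.24 - 3.09q → q_m = 41.0356.
Social marginal cost = private MC − MEB = 24.41 + 1.40q.
Set SMC = demand: 24.41 + 1.40q = 211.24 - 3.09q → q* = 41.6102.
The welfare-loss triangle has base |q_m − q*| and height MEB(q_m) (the vertical gap between SMC and demand is zero at q* and MEB at q_m).
DWL = ½ × 0.5746 × 2.5800 = 0.7412.

DWL = €0.74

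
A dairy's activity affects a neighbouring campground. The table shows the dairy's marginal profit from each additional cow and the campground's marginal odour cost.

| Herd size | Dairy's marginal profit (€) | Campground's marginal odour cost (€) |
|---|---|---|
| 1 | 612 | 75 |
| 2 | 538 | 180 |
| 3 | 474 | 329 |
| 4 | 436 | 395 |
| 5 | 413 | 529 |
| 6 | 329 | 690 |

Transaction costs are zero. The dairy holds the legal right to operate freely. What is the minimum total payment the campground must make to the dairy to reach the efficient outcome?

Left alone the dairy would choose level 6 (marginal profit stays positive).
Efficient level: k* = 4 (marginal profit ≥ marginal odour cost through 4).
The campground must at least cover the dairy's forgone profit from cutting 6→4: 413 + 329 = 742.

€742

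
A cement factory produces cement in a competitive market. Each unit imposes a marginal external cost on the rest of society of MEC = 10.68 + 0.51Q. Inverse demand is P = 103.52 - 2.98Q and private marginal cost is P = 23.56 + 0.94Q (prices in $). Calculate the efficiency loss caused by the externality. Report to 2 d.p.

DWL = $50.17

Market equilibrium (private): 23.56 + 0.94Q = 103.52 - 2.98Q → Q_m = 20.3980.
Social marginal cost = private MC + MEC = 34.24 + 1.45Q.
Set SMC = demand: 34.24 + 1.45Q = 103.52 - 2.98Q → Q* = 15.6388.
The welfare-loss triangle has base |Q_m − Q*| and height MEC(Q_m) (the vertical gap between SMC and demand is zero at Q* and MEC at Q_m).
DWL = ½ × 4.7592 × 21.0830 = 50.1691.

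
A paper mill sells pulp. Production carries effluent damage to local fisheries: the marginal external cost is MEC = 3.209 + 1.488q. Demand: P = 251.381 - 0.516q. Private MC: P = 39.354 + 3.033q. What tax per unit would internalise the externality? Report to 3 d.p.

Social marginal cost = private MC + MEC = 42.563 + 4.521q.
Set SMC = demand: 42.563 + 4.521q = 251.381 - 0.516q → q* = 41.4568.
The Pigouvian tax equals MEC at q*: 3.209 + 1.488×41.4568 = 64.8967.

tax = 64.897 per unit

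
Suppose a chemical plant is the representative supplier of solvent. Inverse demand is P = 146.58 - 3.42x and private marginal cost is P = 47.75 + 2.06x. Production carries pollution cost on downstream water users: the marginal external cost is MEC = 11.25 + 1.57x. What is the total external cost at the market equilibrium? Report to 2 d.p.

Market equilibrium (private): 47.75 + 2.06x = 146.58 - 3.42x → x_m = 18.0347.
Total external cost = ∫₀^{x_m} (11.25 + 1.57x) dx = 11.25×18.0347 + ½×1.57×18.0347² = 458.2119.

458.21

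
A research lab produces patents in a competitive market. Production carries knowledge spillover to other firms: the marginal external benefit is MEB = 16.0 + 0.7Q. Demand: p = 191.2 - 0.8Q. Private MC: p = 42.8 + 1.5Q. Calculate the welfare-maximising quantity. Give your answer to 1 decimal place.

Social marginal cost = private MC − MEB = 26.8 + 0.8Q.
Set SMC = demand: 26.8 + 0.8Q = 191.2 - 0.8Q → Q* = 102.7500.

Q* = 102.8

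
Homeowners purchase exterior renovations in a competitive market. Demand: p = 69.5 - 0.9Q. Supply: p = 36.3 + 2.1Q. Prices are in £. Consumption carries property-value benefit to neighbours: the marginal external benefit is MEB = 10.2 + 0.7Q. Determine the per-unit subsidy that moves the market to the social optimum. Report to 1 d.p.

Social marginal benefit = demand + MEB = 79.7 - 0.2Q.
Set SMB = MC: 79.7 - 0.2Q = 36.3 + 2.1Q → Q* = 18.8696.
The Pigouvian subsidy equals MEB at Q*: 10.2 + 0.7×18.8696 = 23.4087.

subsidy = £23.4 per unit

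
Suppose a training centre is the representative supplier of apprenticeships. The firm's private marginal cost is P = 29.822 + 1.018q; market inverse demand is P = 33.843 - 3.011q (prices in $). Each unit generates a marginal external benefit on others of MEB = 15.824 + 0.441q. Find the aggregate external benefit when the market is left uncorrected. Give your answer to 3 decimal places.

$16.012

Market equilibrium (private): 29.822 + 1.018q = 33.843 - 3.011q → q_m = 0.9980.
Total external benefit = ∫₀^{q_m} (15.824 + 0.441q) dq = 15.824×0.9980 + ½×0.441×0.9980² = 16.0120.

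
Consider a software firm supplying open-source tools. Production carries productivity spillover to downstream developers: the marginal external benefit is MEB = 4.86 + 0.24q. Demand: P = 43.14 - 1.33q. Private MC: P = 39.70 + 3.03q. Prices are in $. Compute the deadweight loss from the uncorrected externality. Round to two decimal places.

DWL = $3.09

Market equilibrium (private): 39.70 + 3.03q = 43.14 - 1.33q → q_m = 0.7890.
Social marginal cost = private MC − MEB = 34.84 + 2.79q.
Set SMC = demand: 34.84 + 2.79q = 43.14 - 1.33q → q* = 2.0146.
The welfare-loss triangle has base |q_m − q*| and height MEB(q_m) (the vertical gap between SMC and demand is zero at q* and MEB at q_m).
DWL = ½ × 1.2256 × 5.0494 = 3.0943.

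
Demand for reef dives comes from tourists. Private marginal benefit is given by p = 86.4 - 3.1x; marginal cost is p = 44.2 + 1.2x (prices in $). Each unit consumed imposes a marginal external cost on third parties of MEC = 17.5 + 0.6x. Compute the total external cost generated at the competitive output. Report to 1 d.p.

$200.6

Market equilibrium (private): 44.2 + 1.2x = 86.4 - 3.1x → x_m = 9.8140.
Total external cost = ∫₀^{x_m} (17.5 + 0.6x) dx = 17.5×9.8140 + ½×0.6×9.8140² = 200.6394.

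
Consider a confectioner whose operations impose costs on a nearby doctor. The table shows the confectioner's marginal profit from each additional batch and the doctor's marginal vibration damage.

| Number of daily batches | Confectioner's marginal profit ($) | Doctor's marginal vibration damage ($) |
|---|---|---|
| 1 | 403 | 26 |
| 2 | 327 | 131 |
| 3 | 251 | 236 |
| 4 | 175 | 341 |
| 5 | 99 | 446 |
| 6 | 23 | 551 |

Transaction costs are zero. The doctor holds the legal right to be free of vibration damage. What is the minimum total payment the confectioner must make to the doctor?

$393

Efficient level: marginal profit ≥ marginal vibration damage through level 3, so k* = 3.
With the doctor holding the right, the confectioner must at least compensate total damage at k*: 26 + 131 + 236 = 393.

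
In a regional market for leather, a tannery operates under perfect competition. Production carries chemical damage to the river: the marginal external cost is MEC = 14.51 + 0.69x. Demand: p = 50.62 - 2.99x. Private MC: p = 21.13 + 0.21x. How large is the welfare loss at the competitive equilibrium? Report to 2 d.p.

DWL = 55.98

Market equilibrium (private): 21.13 + 0.21x = 50.62 - 2.99x → x_m = 9.2156.
Social marginal cost = private MC + MEC = 35.64 + 0.90x.
Set SMC = demand: 35.64 + 0.90x = 50.62 - 2.99x → x* = 3.8509.
The loss is the area between SMC and demand from x* to x_m; with linear curves that's a triangle of height MEC(x_m).
DWL = ½ × 5.3647 × 20.8688 = 55.9774.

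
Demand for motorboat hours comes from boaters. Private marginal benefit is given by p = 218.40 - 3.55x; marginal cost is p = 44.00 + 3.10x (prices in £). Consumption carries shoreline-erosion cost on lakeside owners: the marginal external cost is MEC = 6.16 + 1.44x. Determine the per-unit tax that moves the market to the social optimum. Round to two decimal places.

Social marginal benefit = demand − MEC = 212.24 - 4.99x.
Set SMB = MC: 212.24 - 4.99x = 44.00 + 3.10x → x* = 20.7960.
The Pigouvian tax equals MEC at x*: 6.16 + 1.44×20.7960 = 36.1062.

tax = £36.11 per unit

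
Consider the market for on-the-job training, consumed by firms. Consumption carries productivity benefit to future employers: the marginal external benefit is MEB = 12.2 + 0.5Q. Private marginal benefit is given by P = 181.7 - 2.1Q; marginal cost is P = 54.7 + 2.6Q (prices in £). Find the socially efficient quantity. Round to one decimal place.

Q* = 33.1

Social marginal benefit = demand + MEB = 193.9 - 1.6Q.
Set SMB = MC: 193.9 - 1.6Q = 54.7 + 2.6Q → Q* = 33.1429.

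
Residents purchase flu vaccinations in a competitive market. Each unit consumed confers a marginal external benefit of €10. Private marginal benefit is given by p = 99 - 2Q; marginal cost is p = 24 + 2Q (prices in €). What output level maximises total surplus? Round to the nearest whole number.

Social marginal benefit = demand + MEB = 109 - 2Q.
Set SMB = MC: 109 - 2Q = 24 + 2Q → Q* = 21.2500.

Q* = 21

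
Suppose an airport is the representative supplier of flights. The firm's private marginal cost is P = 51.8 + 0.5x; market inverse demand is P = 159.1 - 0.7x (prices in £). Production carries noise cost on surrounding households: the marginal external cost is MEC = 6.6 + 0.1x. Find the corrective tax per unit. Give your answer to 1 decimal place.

Social marginal cost = private MC + MEC = 58.4 + 0.6x.
Set SMC = demand: 58.4 + 0.6x = 159.1 - 0.7x → x* = 77.4615.
The Pigouvian tax equals MEC at x*: 6.6 + 0.1×77.4615 = 14.3462.

tax = £14.3 per unit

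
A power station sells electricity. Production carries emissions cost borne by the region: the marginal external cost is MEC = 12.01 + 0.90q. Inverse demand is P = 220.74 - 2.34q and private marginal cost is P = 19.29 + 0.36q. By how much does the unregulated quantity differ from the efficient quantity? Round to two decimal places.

Market equilibrium (private): 19.29 + 0.36q = 220.74 - 2.34q → q_m = 74.6111.
Social marginal cost = private MC + MEC = 31.30 + 1.26q.
Set SMC = demand: 31.30 + 1.26q = 220.74 - 2.34q → q* = 52.6222.
Gap = |74.6111 − 52.6222| = 21.9889.

21.99 units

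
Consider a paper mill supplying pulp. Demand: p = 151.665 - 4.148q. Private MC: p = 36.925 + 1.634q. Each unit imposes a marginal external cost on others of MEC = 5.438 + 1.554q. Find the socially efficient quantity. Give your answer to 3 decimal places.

Social marginal cost = private MC + MEC = 42.363 + 3.188q.
Set SMC = demand: 42.363 + 3.188q = 151.665 - 4.148q → q* = 14.8994.

q* = 14.899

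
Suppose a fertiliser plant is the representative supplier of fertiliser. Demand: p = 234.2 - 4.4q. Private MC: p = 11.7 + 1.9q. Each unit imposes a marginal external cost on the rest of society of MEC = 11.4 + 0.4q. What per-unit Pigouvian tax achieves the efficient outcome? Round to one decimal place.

tax = 24.0 per unit

Social marginal cost = private MC + MEC = 23.1 + 2.3q.
Set SMC = demand: 23.1 + 2.3q = 234.2 - 4.4q → q* = 31.5075.
The Pigouvian tax equals MEC at q*: 11.4 + 0.4×31.5075 = 24.0030.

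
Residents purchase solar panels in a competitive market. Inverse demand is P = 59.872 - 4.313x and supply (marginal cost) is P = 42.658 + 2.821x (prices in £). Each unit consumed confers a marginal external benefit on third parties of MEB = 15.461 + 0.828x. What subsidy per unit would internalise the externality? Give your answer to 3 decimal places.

subsidy = £19.751 per unit

Social marginal benefit = demand + MEB = 75.333 - 3.485x.
Set SMB = MC: 75.333 - 3.485x = 42.658 + 2.821x → x* = 5.1816.
The Pigouvian subsidy equals MEB at x*: 15.461 + 0.828×5.1816 = 19.7514.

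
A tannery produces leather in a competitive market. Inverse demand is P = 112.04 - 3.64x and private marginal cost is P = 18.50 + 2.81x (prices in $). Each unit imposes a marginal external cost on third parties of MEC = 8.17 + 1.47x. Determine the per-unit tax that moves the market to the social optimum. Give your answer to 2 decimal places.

Social marginal cost = private MC + MEC = 26.67 + 4.28x.
Set SMC = demand: 26.67 + 4.28x = 112.04 - 3.64x → x* = 10.7790.
The Pigouvian tax equals MEC at x*: 8.17 + 1.47×10.7790 = 24.0151.

tax = $24.02 per unit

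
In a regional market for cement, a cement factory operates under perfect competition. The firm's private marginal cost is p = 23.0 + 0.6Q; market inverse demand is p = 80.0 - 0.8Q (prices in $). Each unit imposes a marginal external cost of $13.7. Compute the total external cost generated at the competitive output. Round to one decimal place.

Market equilibrium (private): 23.0 + 0.6Q = 80.0 - 0.8Q → Q_m = 40.7143.
Total external cost = MEC × Q_m = 13.7 × 40.7143 = 557.7859.

$557.8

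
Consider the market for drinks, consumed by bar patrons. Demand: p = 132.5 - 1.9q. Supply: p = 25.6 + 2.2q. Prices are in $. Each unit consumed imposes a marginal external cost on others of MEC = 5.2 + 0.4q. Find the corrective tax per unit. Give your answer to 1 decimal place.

tax = $14.2 per unit

Social marginal benefit = demand − MEC = 127.3 - 2.3q.
Set SMB = MC: 127.3 - 2.3q = 25.6 + 2.2q → q* = 22.6000.
The Pigouvian tax equals MEC at q*: 5.2 + 0.4×22.6000 = 14.2400.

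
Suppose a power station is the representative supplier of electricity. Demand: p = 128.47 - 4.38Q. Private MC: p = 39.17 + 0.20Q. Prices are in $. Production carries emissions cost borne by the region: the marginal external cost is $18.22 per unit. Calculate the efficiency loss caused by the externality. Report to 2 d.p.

Market equilibrium (private): 39.17 + 0.20Q = 128.47 - 4.38Q → Q_m = 19.4978.
Social marginal cost = private MC + MEC = 57.39 + 0.20Q.
Set SMC = demand: 57.39 + 0.20Q = 128.47 - 4.38Q → Q* = 15.5197.
Height of the DWL triangle at Q_m is SMC(Q_m) − demand(Q_m) = MEC(Q_m) = 18.2200.
DWL = ½ × 3.9781 × 18.2200 = 36.2405.

DWL = $36.24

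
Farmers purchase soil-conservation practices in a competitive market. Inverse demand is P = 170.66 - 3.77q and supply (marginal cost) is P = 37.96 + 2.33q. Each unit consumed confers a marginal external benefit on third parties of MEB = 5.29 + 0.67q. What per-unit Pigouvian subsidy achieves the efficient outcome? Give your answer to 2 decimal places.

subsidy = 22.32 per unit

Social marginal benefit = demand + MEB = 175.95 - 3.10q.
Set SMB = MC: 175.95 - 3.10q = 37.96 + 2.33q → q* = 25.4125.
The Pigouvian subsidy equals MEB at q*: 5.29 + 0.67×25.4125 = 22.3164.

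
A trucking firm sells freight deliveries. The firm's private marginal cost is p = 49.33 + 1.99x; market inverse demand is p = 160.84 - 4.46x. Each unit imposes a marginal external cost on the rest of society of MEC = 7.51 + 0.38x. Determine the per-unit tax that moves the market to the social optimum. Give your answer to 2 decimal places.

tax = 13.30 per unit

Social marginal cost = private MC + MEC = 56.84 + 2.37x.
Set SMC = demand: 56.84 + 2.37x = 160.84 - 4.46x → x* = 15.2269.
The Pigouvian tax equals MEC at x*: 7.51 + 0.38×15.2269 = 13.2962.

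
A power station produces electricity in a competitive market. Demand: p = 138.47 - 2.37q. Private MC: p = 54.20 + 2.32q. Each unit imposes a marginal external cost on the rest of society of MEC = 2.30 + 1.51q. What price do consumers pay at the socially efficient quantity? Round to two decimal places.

P = 107.14

Social marginal cost = private MC + MEC = 56.50 + 3.83q.
Set SMC = demand: 56.50 + 3.83q = 138.47 - 2.37q → q* = 13.2210.
Consumer price on the demand curve at q*: 138.47 − 2.37×13.2210 = 107.1362.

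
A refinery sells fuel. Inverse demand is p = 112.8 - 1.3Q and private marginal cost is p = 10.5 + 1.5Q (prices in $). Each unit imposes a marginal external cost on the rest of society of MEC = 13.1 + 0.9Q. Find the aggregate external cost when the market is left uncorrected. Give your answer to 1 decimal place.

$1079.3

Market equilibrium (private): 10.5 + 1.5Q = 112.8 - 1.3Q → Q_m = 36.5357.
Total external cost = ∫₀^{Q_m} (13.1 + 0.9Q) dQ = 13.1×36.5357 + ½×0.9×36.5357² = 1079.3035.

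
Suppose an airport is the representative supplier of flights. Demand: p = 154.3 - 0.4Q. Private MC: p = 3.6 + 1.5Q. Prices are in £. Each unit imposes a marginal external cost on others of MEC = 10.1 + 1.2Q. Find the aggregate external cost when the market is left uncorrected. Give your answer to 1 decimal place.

Market equilibrium (private): 3.6 + 1.5Q = 154.3 - 0.4Q → Q_m = 79.3158.
Total external cost = ∫₀^{Q_m} (10.1 + 1.2Q) dQ = 10.1×79.3158 + ½×1.2×79.3158² = 4575.6873.

£4575.7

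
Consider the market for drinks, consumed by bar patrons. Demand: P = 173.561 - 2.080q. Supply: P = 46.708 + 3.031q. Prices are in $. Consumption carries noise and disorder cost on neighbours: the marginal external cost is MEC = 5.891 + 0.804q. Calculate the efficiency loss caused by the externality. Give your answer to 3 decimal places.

DWL = $56.468

Market equilibrium (private): 46.708 + 3.031q = 173.561 - 2.080q → q_m = 24.8196.
Social marginal benefit = demand − MEC = 167.670 - 2.884q.
Set SMB = MC: 167.670 - 2.884q = 46.708 + 3.031q → q* = 20.4500.
The loss is the area between SMB and MC from q* to q_m; with linear curves that's a triangle of height MEC(q_m).
DWL = ½ × 4.3696 × 25.8460 = 56.4683.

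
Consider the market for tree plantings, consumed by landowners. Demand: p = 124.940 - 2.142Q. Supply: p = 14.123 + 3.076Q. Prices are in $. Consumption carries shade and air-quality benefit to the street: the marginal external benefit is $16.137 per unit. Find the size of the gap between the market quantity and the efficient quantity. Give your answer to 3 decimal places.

Market equilibrium (private): 14.123 + 3.076Q = 124.940 - 2.142Q → Q_m = 21.2374.
Social marginal benefit = demand + MEB = 141.077 - 2.142Q.
Set SMB = MC: 141.077 - 2.142Q = 14.123 + 3.076Q → Q* = 24.3300.
Gap = |21.2374 − 24.3300| = 3.0926.

3.093 units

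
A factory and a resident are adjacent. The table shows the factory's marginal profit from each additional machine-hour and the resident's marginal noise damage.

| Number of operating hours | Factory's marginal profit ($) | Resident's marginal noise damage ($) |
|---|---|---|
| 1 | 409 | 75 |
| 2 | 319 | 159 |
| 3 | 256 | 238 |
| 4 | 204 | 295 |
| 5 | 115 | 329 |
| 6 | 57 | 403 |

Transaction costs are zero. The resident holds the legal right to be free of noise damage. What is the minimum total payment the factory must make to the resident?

$472

Efficient level: marginal profit ≥ marginal noise damage through level 3, so k* = 3.
With the resident holding the right, the factory must at least compensate total damage at k*: 75 + 159 + 238 = 472.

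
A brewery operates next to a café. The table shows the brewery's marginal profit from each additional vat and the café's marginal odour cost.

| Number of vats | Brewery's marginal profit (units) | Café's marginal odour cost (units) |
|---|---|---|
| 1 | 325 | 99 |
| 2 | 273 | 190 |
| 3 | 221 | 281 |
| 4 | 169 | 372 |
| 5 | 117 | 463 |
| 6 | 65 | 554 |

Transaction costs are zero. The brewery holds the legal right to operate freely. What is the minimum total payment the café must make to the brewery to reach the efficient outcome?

572

Left alone the brewery would choose level 6 (marginal profit stays positive).
Efficient level: k* = 2 (marginal profit ≥ marginal odour cost through 2).
The café must at least cover the brewery's forgone profit from cutting 6→2: 221 + 169 + 117 + 65 = 572.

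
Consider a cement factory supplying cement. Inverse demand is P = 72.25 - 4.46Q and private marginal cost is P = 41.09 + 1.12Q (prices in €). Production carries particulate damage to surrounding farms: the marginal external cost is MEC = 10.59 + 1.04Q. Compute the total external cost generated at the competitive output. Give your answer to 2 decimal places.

Market equilibrium (private): 41.09 + 1.12Q = 72.25 - 4.46Q → Q_m = 5.5842.
Total external cost = ∫₀^{Q_m} (10.59 + 1.04Q) dQ = 10.59×5.5842 + ½×1.04×5.5842² = 75.3520.

€75.35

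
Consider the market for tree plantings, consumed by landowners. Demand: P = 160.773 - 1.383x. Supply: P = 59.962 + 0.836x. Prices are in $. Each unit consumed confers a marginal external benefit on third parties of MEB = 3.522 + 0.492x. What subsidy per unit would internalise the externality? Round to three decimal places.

Social marginal benefit = demand + MEB = 164.295 - 0.891x.
Set SMB = MC: 164.295 - 0.891x = 59.962 + 0.836x → x* = 60.4129.
The Pigouvian subsidy equals MEB at x*: 3.522 + 0.492×60.4129 = 33.2451.

subsidy = $33.245 per unit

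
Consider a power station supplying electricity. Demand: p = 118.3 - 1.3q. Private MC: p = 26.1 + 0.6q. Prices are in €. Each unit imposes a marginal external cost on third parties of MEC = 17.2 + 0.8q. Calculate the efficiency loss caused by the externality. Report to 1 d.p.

Market equilibrium (private): 26.1 + 0.6q = 118.3 - 1.3q → q_m = 48.5263.
Social marginal cost = private MC + MEC = 43.3 + 1.4q.
Set SMC = demand: 43.3 + 1.4q = 118.3 - 1.3q → q* = 27.7778.
The loss is the area between SMC and demand from q* to q_m; with linear curves that's a triangle of height MEC(q_m).
DWL = ½ × 20.7485 × 56.0211 = 581.1769.

DWL = €581.2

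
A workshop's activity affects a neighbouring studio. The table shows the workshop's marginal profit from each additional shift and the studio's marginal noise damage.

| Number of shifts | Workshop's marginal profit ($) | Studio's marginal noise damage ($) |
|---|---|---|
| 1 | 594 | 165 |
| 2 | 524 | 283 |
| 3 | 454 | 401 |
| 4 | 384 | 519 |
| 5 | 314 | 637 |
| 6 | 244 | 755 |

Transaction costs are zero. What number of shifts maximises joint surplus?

3

Bargaining reaches the level where marginal profit last exceeds marginal noise damage.
That holds through level 3 (454 ≥ 401) but not at 4 (384 < 519).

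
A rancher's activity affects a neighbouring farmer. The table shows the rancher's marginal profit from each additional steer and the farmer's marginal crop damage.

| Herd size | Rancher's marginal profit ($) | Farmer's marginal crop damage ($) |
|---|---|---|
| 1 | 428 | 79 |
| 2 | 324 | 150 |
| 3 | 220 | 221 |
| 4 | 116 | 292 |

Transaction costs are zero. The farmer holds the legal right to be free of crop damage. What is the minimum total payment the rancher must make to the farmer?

$229

Efficient level: marginal profit ≥ marginal crop damage through level 2, so k* = 2.
With the farmer holding the right, the rancher must at least compensate total damage at k*: 79 + 150 = 229.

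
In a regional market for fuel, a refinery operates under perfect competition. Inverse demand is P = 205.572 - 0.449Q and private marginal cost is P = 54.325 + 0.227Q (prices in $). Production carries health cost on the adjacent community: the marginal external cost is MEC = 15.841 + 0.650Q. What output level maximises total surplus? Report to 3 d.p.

Q* = 102.116

Social marginal cost = private MC + MEC = 70.166 + 0.877Q.
Set SMC = demand: 70.166 + 0.877Q = 205.572 - 0.449Q → Q* = 102.1161.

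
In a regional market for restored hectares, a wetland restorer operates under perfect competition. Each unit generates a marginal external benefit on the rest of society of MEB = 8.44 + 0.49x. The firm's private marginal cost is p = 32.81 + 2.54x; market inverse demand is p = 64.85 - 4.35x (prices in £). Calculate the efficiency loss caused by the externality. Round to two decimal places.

DWL = £8.98

Market equilibrium (private): 32.81 + 2.54x = 64.85 - 4.35x → x_m = 4.6502.
Social marginal cost = private MC − MEB = 24.37 + 2.05x.
Set SMC = demand: 24.37 + 2.05x = 64.85 - 4.35x → x* = 6.3250.
The welfare-loss triangle has base |x_m − x*| and height MEB(x_m) (the vertical gap between SMC and demand is zero at x* and MEB at x_m).
DWL = ½ × 1.6748 × 10.7186 = 8.9758.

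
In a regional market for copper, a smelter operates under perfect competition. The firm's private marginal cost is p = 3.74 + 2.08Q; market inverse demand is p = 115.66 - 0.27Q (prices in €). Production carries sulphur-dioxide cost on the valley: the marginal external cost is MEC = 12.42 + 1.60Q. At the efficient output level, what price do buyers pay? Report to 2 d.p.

Social marginal cost = private MC + MEC = 16.16 + 3.68Q.
Set SMC = demand: 16.16 + 3.68Q = 115.66 - 0.27Q → Q* = 25.1899.
Consumer price on the demand curve at Q*: 115.66 − 0.27×25.1899 = 108.8587.

P = €108.86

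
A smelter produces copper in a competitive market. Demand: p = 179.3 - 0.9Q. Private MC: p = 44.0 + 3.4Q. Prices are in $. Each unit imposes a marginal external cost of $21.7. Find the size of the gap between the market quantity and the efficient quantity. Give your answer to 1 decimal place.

5.0 units

Market equilibrium (private): 44.0 + 3.4Q = 179.3 - 0.9Q → Q_m = 31.4651.
Social marginal cost = private MC + MEC = 65.7 + 3.4Q.
Set SMC = demand: 65.7 + 3.4Q = 179.3 - 0.9Q → Q* = 26.4186.
Gap = |31.4651 − 26.4186| = 5.0465.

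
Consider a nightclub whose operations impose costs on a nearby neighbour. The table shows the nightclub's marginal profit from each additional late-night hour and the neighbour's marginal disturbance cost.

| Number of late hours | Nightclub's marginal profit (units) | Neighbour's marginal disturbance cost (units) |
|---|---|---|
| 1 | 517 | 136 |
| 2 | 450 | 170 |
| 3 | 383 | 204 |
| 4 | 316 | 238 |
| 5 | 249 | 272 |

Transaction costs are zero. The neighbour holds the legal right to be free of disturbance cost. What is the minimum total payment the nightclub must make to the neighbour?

748

Efficient level: marginal profit ≥ marginal disturbance cost through level 4, so k* = 4.
With the neighbour holding the right, the nightclub must at least compensate total damage at k*: 136 + 170 + 204 + 238 = 748.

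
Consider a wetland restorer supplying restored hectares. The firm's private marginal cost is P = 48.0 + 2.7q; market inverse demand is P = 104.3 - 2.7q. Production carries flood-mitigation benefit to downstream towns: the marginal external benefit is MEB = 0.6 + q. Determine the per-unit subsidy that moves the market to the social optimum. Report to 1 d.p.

subsidy = 13.5 per unit

Social marginal cost = private MC − MEB = 47.4 + 1.7q.
Set SMC = demand: 47.4 + 1.7q = 104.3 - 2.7q → q* = 12.9318.
The Pigouvian subsidy equals MEB at q*: 0.6 + 1.0×12.9318 = 13.5318.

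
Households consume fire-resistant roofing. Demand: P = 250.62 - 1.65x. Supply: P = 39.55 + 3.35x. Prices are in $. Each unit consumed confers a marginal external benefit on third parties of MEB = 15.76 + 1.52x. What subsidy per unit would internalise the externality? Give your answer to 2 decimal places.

Social marginal benefit = demand + MEB = 266.38 - 0.13x.
Set SMB = MC: 266.38 - 0.13x = 39.55 + 3.35x → x* = 65.1810.
The Pigouvian subsidy equals MEB at x*: 15.76 + 1.52×65.1810 = 114.8351.

subsidy = $114.84 per unit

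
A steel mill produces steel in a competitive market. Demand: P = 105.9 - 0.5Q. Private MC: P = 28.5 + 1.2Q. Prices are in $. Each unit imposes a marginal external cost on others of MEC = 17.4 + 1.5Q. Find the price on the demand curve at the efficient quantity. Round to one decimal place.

Social marginal cost = private MC + MEC = 45.9 + 2.7Q.
Set SMC = demand: 45.9 + 2.7Q = 105.9 - 0.5Q → Q* = 18.7500.
Consumer price on the demand curve at Q*: 105.9 − 0.5×18.7500 = 96.5250.

P = $96.5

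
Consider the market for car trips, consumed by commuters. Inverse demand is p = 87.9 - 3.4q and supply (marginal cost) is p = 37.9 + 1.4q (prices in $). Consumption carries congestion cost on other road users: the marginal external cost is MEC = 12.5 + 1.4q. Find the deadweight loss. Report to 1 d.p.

Market equilibrium (private): 37.9 + 1.4q = 87.9 - 3.4q → q_m = 10.4167.
Social marginal benefit = demand − MEC = 75.4 - 4.8q.
Set SMB = MC: 75.4 - 4.8q = 37.9 + 1.4q → q* = 6.0484.
Between q* and q_m the wedge MC − SMB runs linearly from 0 to MEC(q_m), so the loss is a triangle.
DWL = ½ × 4.3683 × 27.0833 = 59.1540.

DWL = $59.2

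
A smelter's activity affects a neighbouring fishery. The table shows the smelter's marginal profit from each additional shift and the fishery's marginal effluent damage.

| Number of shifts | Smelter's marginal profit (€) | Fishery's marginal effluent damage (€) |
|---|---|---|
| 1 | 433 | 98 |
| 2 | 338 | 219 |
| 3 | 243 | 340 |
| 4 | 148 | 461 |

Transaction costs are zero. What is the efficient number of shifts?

2

Bargaining reaches the level where marginal profit last exceeds marginal effluent damage.
That holds through level 2 (338 ≥ 219) but not at 3 (243 < 340).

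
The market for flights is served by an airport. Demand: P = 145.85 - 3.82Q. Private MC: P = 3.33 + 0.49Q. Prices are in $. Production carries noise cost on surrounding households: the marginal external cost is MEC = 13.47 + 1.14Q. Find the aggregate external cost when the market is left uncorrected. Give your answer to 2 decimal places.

$1068.68

Market equilibrium (private): 3.33 + 0.49Q = 145.85 - 3.82Q → Q_m = 33.0673.
Total external cost = ∫₀^{Q_m} (13.47 + 1.14Q) dQ = 13.47×33.0673 + ½×1.14×33.0673² = 1068.6809.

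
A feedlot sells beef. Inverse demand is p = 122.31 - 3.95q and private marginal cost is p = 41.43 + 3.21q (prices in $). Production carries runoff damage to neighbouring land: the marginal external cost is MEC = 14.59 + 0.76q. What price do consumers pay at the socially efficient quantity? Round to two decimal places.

Social marginal cost = private MC + MEC = 56.02 + 3.97q.
Set SMC = demand: 56.02 + 3.97q = 122.31 - 3.95q → q* = 8.3699.
Consumer price on the demand curve at q*: 122.31 − 3.95×8.3699 = 89.2489.

P = $89.25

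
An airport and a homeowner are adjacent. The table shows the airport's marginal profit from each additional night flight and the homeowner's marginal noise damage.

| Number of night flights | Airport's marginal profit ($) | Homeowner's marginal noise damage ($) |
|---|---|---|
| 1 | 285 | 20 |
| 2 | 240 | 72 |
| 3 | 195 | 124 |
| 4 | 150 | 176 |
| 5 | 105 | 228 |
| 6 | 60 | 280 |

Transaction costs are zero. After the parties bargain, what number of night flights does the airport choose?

3

Bargaining reaches the level where marginal profit last exceeds marginal noise damage.
That holds through level 3 (195 ≥ 124) but not at 4 (150 < 176).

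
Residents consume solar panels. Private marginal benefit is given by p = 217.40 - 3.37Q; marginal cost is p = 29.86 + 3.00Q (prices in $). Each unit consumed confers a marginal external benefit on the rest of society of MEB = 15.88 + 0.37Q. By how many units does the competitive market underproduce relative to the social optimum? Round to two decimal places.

Market equilibrium (private): 29.86 + 3.00Q = 217.40 - 3.37Q → Q_m = 29.4411.
Social marginal benefit = demand + MEB = 233.28 - 3.00Q.
Set SMB = MC: 233.28 - 3.00Q = 29.86 + 3.00Q → Q* = 33.9033.
Gap = |29.4411 − 33.9033| = 4.4622.

4.46 units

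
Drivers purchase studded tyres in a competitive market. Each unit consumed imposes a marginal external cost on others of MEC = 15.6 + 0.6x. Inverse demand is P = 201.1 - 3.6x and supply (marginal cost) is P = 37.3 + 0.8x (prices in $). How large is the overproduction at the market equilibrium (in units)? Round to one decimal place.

7.6 units

Market equilibrium (private): 37.3 + 0.8x = 201.1 - 3.6x → x_m = 37.2273.
Social marginal benefit = demand − MEC = 185.5 - 4.2x.
Set SMB = MC: 185.5 - 4.2x = 37.3 + 0.8x → x* = 29.6400.
Gap = |37.2273 − 29.6400| = 7.5873.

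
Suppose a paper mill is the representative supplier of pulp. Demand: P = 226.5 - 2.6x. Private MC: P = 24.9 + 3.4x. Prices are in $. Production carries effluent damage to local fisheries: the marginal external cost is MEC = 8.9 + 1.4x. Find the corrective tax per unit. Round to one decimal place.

Social marginal cost = private MC + MEC = 33.8 + 4.8x.
Set SMC = demand: 33.8 + 4.8x = 226.5 - 2.6x → x* = 26.0405.
The Pigouvian tax equals MEC at x*: 8.9 + 1.4×26.0405 = 45.3567.

tax = $45.4 per unit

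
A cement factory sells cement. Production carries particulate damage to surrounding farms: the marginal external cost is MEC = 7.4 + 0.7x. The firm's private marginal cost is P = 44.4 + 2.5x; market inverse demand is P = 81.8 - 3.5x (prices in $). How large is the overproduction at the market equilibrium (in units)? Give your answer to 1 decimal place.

Market equilibrium (private): 44.4 + 2.5x = 81.8 - 3.5x → x_m = 6.2333.
Social marginal cost = private MC + MEC = 51.8 + 3.2x.
Set SMC = demand: 51.8 + 3.2x = 81.8 - 3.5x → x* = 4.4776.
Gap = |6.2333 − 4.4776| = 1.7557.

1.8 units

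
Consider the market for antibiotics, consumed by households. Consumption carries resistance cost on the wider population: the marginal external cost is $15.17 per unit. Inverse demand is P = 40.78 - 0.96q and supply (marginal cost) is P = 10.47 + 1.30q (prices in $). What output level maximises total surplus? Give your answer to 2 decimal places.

q* = 6.70

Social marginal benefit = demand − MEC = 25.61 - 0.96q.
Set SMB = MC: 25.61 - 0.96q = 10.47 + 1.30q → q* = 6.6991.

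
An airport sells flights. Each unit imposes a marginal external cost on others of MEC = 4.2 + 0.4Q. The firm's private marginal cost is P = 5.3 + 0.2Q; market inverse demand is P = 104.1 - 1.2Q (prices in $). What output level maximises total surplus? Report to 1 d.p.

Social marginal cost = private MC + MEC = 9.5 + 0.6Q.
Set SMC = demand: 9.5 + 0.6Q = 104.1 - 1.2Q → Q* = 52.5556.

Q* = 52.6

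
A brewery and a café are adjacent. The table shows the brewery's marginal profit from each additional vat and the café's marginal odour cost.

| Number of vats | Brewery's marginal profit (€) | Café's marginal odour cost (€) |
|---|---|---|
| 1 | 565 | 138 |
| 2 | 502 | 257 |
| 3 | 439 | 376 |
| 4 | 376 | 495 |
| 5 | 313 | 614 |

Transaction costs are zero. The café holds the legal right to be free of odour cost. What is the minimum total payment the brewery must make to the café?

Efficient level: marginal profit ≥ marginal odour cost through level 3, so k* = 3.
With the café holding the right, the brewery must at least compensate total damage at k*: 138 + 257 + 376 = 771.

€771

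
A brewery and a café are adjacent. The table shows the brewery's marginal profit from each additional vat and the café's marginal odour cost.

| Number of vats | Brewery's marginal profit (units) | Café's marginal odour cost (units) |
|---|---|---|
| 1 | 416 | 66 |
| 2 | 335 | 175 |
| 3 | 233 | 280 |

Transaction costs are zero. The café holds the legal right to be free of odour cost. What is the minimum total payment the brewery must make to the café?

241

Efficient level: marginal profit ≥ marginal odour cost through level 2, so k* = 2.
With the café holding the right, the brewery must at least compensate total damage at k*: 66 + 175 = 241.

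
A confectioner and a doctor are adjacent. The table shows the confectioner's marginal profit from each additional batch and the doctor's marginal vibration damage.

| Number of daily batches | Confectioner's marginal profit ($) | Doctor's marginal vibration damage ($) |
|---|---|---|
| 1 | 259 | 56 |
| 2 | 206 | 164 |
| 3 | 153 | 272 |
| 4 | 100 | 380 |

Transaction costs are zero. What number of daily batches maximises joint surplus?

Bargaining reaches the level where marginal profit last exceeds marginal vibration damage.
That holds through level 2 (206 ≥ 164) but not at 3 (153 < 272).

2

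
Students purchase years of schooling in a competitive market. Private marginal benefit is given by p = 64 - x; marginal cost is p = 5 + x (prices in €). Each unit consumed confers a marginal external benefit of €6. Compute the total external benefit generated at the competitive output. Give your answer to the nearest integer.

€177

Market equilibrium (private): 5 + x = 64 - x → x_m = 29.5000.
Total external benefit = MEB × x_m = 6 × 29.5000 = 177.0000.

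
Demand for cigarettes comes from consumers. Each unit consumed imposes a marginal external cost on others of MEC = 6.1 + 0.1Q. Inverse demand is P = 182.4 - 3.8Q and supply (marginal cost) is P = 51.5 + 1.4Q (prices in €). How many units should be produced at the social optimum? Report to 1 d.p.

Q* = 23.5

Social marginal benefit = demand − MEC = 176.3 - 3.9Q.
Set SMB = MC: 176.3 - 3.9Q = 51.5 + 1.4Q → Q* = 23.5472.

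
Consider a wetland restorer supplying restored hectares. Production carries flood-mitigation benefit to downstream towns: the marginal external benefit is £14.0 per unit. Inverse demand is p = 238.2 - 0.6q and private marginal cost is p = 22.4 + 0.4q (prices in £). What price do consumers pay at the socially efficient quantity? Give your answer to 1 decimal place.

P = £100.3

Social marginal cost = private MC − MEB = 8.4 + 0.4q.
Set SMC = demand: 8.4 + 0.4q = 238.2 - 0.6q → q* = 229.8000.
Consumer price on the demand curve at q*: 238.2 − 0.6×229.8000 = 100.3200.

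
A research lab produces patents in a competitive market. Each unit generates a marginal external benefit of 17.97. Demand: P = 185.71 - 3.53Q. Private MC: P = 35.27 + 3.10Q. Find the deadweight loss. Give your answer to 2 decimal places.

Market equilibrium (private): 35.27 + 3.10Q = 185.71 - 3.53Q → Q_m = 22.6908.
Social marginal cost = private MC − MEB = 17.30 + 3.10Q.
Set SMC = demand: 17.30 + 3.10Q = 185.71 - 3.53Q → Q* = 25.4012.
Between Q* and Q_m the wedge demand − SMC runs linearly from 0 to MEB(Q_m), so the loss is a triangle.
DWL = ½ × 2.7104 × 17.9700 = 24.3529.

DWL = 24.35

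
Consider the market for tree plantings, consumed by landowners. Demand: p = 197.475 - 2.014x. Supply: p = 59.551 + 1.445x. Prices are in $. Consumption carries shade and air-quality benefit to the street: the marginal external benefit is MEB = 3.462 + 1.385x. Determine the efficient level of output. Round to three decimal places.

Social marginal benefit = demand + MEB = 200.937 - 0.629x.
Set SMB = MC: 200.937 - 0.629x = 59.551 + 1.445x → x* = 68.1707.

x* = 68.171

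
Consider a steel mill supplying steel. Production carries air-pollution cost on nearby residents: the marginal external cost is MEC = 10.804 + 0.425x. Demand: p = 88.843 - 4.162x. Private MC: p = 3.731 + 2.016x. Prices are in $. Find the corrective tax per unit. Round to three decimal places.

Social marginal cost = private MC + MEC = 14.535 + 2.441x.
Set SMC = demand: 14.535 + 2.441x = 88.843 - 4.162x → x* = 11.2537.
The Pigouvian tax equals MEC at x*: 10.804 + 0.425×11.2537 = 15.5868.

tax = $15.587 per unit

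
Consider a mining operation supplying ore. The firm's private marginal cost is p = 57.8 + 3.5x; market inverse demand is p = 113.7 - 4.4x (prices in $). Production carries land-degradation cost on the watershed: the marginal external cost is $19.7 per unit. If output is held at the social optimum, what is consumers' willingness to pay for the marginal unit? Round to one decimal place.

P = $93.5

Social marginal cost = private MC + MEC = 77.5 + 3.5x.
Set SMC = demand: 77.5 + 3.5x = 113.7 - 4.4x → x* = 4.5823.
Consumer price on the demand curve at x*: 113.7 − 4.4×4.5823 = 93.5379.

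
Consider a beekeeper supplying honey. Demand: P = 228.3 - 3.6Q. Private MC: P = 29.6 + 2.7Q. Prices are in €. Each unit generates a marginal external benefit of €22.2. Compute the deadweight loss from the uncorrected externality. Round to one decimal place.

Market equilibrium (private): 29.6 + 2.7Q = 228.3 - 3.6Q → Q_m = 31.5397.
Social marginal cost = private MC − MEB = 7.4 + 2.7Q.
Set SMC = demand: 7.4 + 2.7Q = 228.3 - 3.6Q → Q* = 35.0635.
Between Q* and Q_m the wedge demand − SMC runs linearly from 0 to MEB(Q_m), so the loss is a triangle.
DWL = ½ × 3.5238 × 22.2000 = 39.1142.

DWL = €39.1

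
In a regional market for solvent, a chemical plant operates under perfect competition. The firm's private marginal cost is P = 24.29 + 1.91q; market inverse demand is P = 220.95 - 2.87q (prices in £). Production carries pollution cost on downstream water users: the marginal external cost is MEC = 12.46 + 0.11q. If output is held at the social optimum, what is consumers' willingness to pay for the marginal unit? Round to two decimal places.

P = £112.84

Social marginal cost = private MC + MEC = 36.75 + 2.02q.
Set SMC = demand: 36.75 + 2.02q = 220.95 - 2.87q → q* = 37.6687.
Consumer price on the demand curve at q*: 220.95 − 2.87×37.6687 = 112.8408.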